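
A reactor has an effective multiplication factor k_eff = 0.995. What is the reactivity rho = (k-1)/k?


rho = (k_eff - 1) / k_eff
rho = (0.995 - 1) / 0.995
rho = -0.0050251

-0.0050251


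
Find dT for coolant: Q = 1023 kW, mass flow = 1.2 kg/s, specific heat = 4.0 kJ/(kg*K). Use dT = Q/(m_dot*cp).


dT = Q / (m_dot * cp)
dT = 1023 / (1.2 * 4.0)
dT = 213.12 C

213.12


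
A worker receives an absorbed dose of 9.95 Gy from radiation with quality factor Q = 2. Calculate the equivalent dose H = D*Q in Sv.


H = D * Q
H = 9.95 * 2
H = 19.900 Sv

19.900


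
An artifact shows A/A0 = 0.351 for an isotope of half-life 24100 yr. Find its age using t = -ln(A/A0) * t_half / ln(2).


lambda = ln(2) / t_half = ln(2) / 24100 = 2.876129e-05 /yr
t = -ln(A/A0) / lambda
t = -ln(0.351) / 2.876129e-05
t = 36402 yr

36402


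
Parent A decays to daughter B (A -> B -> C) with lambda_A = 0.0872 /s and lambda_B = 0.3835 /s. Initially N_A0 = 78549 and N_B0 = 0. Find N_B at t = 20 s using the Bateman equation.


N_B(t) = lambda_A * N_A0 / (lambda_B - lambda_A) * [exp(-lambda_A*t) - exp(-lambda_B*t)]
exp(-0.0872*20) = 0.1748197; exp(-0.3835*20) = 4.666178e-04
N_B = 0.0872 * 78549 / (0.3835 - 0.0872) * (0.1748197 - 4.666178e-04)
N_B = 4030.5

4030.5


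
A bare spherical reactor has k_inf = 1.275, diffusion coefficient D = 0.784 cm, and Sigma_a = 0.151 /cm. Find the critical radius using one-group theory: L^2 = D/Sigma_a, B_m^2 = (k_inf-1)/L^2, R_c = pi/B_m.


L^2 = D / Sigma_a = 0.784 / 0.151 = 5.192053 cm^2
B_m^2 = (k_inf - 1) / L^2 = (1.275 - 1) / 5.192053 = 0.05296556 /cm^2
For a bare sphere: B_g = pi/R, so R_c = pi / sqrt(B_m^2)
R_c = pi / sqrt(0.05296556) = 13.651 cm

13.651


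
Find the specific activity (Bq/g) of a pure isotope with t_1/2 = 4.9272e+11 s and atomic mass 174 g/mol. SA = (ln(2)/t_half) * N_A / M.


lambda = ln(2) / t_half = ln(2) / 4.9272e+11 = 1.406777e-12 /s
SA = lambda * N_A / M
SA = 1.406777e-12 * 6.022e23 / 174
SA = 4.8687e+09 Bq/g

4.8687e+09


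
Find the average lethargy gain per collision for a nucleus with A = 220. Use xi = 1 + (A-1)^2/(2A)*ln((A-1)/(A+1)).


xi = 1 + (A-1)^2/(2A) * ln((A-1)/(A+1))
xi = 1 + (220-1)^2/(2*220) * ln((220-1)/(220 +1))
xi = 0.0090634

0.0090634


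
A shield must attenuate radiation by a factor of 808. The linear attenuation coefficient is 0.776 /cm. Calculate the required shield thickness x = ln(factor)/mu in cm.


x = ln(factor) / mu
x = ln(808) / 0.776
x = 8.6270 cm

8.6270


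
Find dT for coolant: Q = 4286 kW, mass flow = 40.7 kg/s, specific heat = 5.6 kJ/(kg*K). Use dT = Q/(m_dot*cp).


dT = Q / (m_dot * cp)
dT = 4286 / (40.7 * 5.6)
dT = 18.805 C

18.805


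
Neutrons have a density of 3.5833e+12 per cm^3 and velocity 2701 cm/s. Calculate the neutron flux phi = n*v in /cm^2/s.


phi = n * v
phi = 3.5833e+12 * 2701
phi = 9.6785e+15 /cm^2/s

9.6785e+15


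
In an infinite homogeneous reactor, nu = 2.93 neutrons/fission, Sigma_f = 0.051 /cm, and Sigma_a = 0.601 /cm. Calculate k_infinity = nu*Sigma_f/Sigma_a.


k_inf = nu * Sigma_f / Sigma_a
k_inf = 2.93 * 0.051 / 0.601
k_inf = 0.24864

0.24864


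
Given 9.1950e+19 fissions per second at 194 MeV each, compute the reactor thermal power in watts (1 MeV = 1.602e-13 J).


P = fission_rate * E_MeV * 1.602e-13
P = 9.1950e+19 * 194 * 1.602e-13
P = 2.8577e+09 W

2.8577e+09


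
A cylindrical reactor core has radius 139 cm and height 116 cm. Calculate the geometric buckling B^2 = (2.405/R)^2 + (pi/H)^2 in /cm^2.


B^2 = (2.405/R)^2 + (pi/H)^2
B^2 = (2.405/139)^2 + (pi/116)^2
B^2 = 0.0010328 /cm^2

0.0010328


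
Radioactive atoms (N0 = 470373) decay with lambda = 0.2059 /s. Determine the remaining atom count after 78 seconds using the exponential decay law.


N = N0 * exp(-lambda * t)
N = 470373 * exp(-0.2059 * 78)
N = 0.049841

0.049841


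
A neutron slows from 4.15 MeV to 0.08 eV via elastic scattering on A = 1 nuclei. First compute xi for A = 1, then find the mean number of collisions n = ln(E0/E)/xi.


xi = 1 + (A-1)^2/(2A)*ln((A-1)/(A+1)) = 1 (for A = 1)
n = ln(E0/E) / xi
n = ln(4.15e6 / 0.08) / 1
n = ln(5.187500e+07) / 1 = 17.764

17.764


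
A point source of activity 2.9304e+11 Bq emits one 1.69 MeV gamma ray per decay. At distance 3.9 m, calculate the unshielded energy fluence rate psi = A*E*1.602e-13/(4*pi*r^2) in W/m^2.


psi = A * E * 1.602e-13 / (4*pi*r^2)
psi = 2.9304e+11 * 1.69 * 1.602e-13 / (4*pi*3.9^2)
psi = 4.1509e-04 W/m^2

4.1509e-04


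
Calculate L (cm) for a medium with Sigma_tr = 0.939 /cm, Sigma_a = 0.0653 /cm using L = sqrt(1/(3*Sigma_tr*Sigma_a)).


D = 1 / (3 * Sigma_tr) = 1 / (3 * 0.939) = 0.3549876 cm
L = sqrt(D / Sigma_a)
L = sqrt(0.3549876 / 0.0653)
L = 2.3316 cm

2.3316


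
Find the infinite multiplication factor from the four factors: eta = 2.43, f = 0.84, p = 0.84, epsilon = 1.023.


k_inf = eta * f * p * epsilon
k_inf = 2.43 * 0.84 * 0.84 * 1.023
k_inf = 1.7540

1.7540


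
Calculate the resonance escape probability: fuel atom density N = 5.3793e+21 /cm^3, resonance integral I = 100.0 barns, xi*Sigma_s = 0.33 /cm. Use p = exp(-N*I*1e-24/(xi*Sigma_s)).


p = exp(-N * I * 1e-24 / (xi*Sigma_s))
p = exp(-5.3793e+21 * 100.0 * 1e-24 / 0.33)
p = 0.19591

0.19591


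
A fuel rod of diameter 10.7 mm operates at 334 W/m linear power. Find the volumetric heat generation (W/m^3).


r = D / 2 / 1000 = 10.7 / 2 / 1000 = 0.00535 m
q''' = q' / (pi * r^2)
q''' = 334 / (pi * 0.00535^2)
q''' = 3.7144e+06 W/m^3

3.7144e+06


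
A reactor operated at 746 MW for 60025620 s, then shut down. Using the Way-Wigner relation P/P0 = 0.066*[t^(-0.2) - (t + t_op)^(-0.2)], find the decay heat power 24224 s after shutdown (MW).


P/P0 = 0.066 * [t^(-0.2) - (t + t_op)^(-0.2)]
P/P0 = 0.066 * [24224^(-0.2) - (24224 + 60025620)^(-0.2)]
P/P0 = 0.066 * [0.1327856 - 0.02781619] = 0.006927981
P = 746 * 0.006927981 = 5.1683 MW

5.1683


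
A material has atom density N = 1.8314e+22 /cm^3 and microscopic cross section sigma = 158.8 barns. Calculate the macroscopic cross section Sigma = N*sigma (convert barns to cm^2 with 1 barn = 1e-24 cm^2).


Sigma = N * sigma_barns * 1e-24
Sigma = 1.8314e+22 * 158.8 * 1e-24
Sigma = 2.9083 /cm

2.9083


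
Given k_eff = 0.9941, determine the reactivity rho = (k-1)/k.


rho = (k_eff - 1) / k_eff
rho = (0.9941 - 1) / 0.9941
rho = -0.0059350

-0.0059350


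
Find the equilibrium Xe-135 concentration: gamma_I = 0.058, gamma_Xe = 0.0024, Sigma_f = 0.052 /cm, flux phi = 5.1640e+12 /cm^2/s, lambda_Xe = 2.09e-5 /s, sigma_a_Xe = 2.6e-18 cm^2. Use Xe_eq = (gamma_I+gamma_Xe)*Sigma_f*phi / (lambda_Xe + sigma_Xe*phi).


Xe_eq = (gamma_I + gamma_Xe) * Sigma_f * phi / (lambda_Xe + sigma_Xe * phi)
Numerator = (0.058 + 0.0024) * 0.052 * 5.1640e+12 = 1.621909e+10
Denominator = 2.09e-5 + 2.6e-18 * 5.1640e+12 = 3.432640e-05
Xe_eq = 1.621909e+10 / 3.432640e-05 = 4.7250e+14 /cm^3

4.7250e+14


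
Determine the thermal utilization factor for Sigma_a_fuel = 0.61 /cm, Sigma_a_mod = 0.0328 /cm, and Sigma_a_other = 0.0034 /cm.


f = Sigma_a_fuel / (Sigma_a_fuel + Sigma_a_mod + Sigma_a_other)
f = 0.61 / (0.61 + 0.0328 + 0.0034)
f = 0.94398

0.94398


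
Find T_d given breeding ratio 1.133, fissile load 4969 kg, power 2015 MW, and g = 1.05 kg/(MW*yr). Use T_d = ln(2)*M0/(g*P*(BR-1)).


Breeding gain G = BR - 1 = 1.133 - 1 = 0.133
Fissile production rate = g * P * G = 1.05 * 2015 * 0.133 = 281.39475 kg/yr
T_d = ln(2) * M0 / (g * P * G)
T_d = ln(2) * 4969 / 281.39475 = 12.240 yr

12.240


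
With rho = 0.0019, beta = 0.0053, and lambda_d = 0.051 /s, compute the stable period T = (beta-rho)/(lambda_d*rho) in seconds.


T = (beta - rho) / (lambda_d * rho)
T = (0.0053 - 0.0019) / (0.051 * 0.0019)
T = 35.088 s

35.088


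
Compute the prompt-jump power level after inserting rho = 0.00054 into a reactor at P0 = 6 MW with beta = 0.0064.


P1/P0 = beta / (beta - rho)
P1/P0 = 0.0064 / (0.0064 - 0.00054) = 1.092150
P1 = 6 * 1.092150 = 6.5529 MW

6.5529


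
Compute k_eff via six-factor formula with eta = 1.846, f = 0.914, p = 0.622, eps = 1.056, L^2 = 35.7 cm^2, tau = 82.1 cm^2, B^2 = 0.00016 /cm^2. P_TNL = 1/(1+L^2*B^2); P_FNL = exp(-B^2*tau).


k_inf = eta*f*p*eps = 1.846*0.914*0.622*1.056 = 1.108236
P_TNL = 1/(1 + L^2*B^2) = 1/(1 + 35.7*0.00016) = 0.9943204
P_FNL = exp(-B^2*tau) = exp(-0.00016*82.1) = 0.9869499
k_eff = k_inf * P_TNL * P_FNL = 1.108236 * 0.9943204 * 0.9869499
k_eff = 1.0876

1.0876


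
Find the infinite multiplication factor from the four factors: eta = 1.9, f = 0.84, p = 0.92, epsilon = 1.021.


k_inf = eta * f * p * epsilon
k_inf = 1.9 * 0.84 * 0.92 * 1.021
k_inf = 1.4992

1.4992


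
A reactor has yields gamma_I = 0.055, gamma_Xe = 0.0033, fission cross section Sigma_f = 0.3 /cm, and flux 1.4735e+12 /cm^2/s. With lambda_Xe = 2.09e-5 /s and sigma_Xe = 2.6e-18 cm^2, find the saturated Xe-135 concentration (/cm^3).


Xe_eq = (gamma_I + gamma_Xe) * Sigma_f * phi / (lambda_Xe + sigma_Xe * phi)
Numerator = (0.055 + 0.0033) * 0.3 * 1.4735e+12 = 2.577151e+10
Denominator = 2.09e-5 + 2.6e-18 * 1.4735e+12 = 2.473110e-05
Xe_eq = 2.577151e+10 / 2.473110e-05 = 1.0421e+15 /cm^3

1.0421e+15


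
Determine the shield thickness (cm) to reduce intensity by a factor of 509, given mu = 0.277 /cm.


x = ln(factor) / mu
x = ln(509) / 0.277
x = 22.500 cm

22.500


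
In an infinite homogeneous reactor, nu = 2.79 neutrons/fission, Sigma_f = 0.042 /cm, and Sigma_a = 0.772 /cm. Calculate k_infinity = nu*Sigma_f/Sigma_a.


k_inf = nu * Sigma_f / Sigma_a
k_inf = 2.79 * 0.042 / 0.772
k_inf = 0.15179

0.15179


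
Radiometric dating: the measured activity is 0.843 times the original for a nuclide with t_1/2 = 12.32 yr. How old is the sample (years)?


lambda = ln(2) / t_half = ln(2) / 12.32 = 0.05626195 /yr
t = -ln(A/A0) / lambda
t = -ln(0.843) / 0.05626195
t = 3.0356 yr

3.0356


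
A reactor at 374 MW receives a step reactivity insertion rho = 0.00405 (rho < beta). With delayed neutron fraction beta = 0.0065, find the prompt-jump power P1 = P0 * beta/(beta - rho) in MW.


P1/P0 = beta / (beta - rho)
P1/P0 = 0.0065 / (0.0065 - 0.00405) = 2.653061
P1 = 374 * 2.653061 = 992.24 MW

992.24


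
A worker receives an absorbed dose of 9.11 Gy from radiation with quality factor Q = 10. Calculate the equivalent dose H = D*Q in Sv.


H = D * Q
H = 9.11 * 10
H = 91.100 Sv

91.100


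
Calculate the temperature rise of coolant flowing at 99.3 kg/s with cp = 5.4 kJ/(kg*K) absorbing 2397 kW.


dT = Q / (m_dot * cp)
dT = 2397 / (99.3 * 5.4)
dT = 4.4702 C

4.4702


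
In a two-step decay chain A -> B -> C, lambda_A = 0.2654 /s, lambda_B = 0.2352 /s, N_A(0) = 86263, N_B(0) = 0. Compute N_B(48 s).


N_B(t) = lambda_A * N_A0 / (lambda_B - lambda_A) * [exp(-lambda_A*t) - exp(-lambda_B*t)]
exp(-0.2654*48) = 2.933835e-06; exp(-0.2352*48) = 1.250227e-05
N_B = 0.2654 * 86263 / (0.2352 - 0.2654) * (2.933835e-06 - 1.250227e-05)
N_B = 7.2537

7.2537


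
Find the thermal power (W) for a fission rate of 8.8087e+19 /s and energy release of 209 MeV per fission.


P = fission_rate * E_MeV * 1.602e-13
P = 8.8087e+19 * 209 * 1.602e-13
P = 2.9493e+09 W

2.9493e+09


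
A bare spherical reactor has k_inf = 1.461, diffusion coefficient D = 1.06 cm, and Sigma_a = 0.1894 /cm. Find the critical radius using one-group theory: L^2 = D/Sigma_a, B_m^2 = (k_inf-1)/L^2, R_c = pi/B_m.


L^2 = D / Sigma_a = 1.06 / 0.1894 = 5.596621 cm^2
B_m^2 = (k_inf - 1) / L^2 = (1.461 - 1) / 5.596621 = 0.08237113 /cm^2
For a bare sphere: B_g = pi/R, so R_c = pi / sqrt(B_m^2)
R_c = pi / sqrt(0.08237113) = 10.946 cm

10.946


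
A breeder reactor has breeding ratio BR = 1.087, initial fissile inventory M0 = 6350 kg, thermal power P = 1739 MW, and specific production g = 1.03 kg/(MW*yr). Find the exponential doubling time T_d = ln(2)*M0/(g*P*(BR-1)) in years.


Breeding gain G = BR - 1 = 1.087 - 1 = 0.087
Fissile production rate = g * P * G = 1.03 * 1739 * 0.087 = 155.83179 kg/yr
T_d = ln(2) * M0 / (g * P * G)
T_d = ln(2) * 6350 / 155.83179 = 28.245 yr

28.245


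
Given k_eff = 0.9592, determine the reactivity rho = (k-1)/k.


rho = (k_eff - 1) / k_eff
rho = (0.9592 - 1) / 0.9592
rho = -0.042535

-0.042535


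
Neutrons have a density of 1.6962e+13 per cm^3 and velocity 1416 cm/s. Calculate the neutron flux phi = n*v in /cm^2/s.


phi = n * v
phi = 1.6962e+13 * 1416
phi = 2.4018e+16 /cm^2/s

2.4018e+16


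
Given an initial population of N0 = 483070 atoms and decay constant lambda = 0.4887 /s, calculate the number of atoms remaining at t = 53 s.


N = N0 * exp(-lambda * t)
N = 483070 * exp(-0.4887 * 53)
N = 2.7246e-06

2.7246e-06


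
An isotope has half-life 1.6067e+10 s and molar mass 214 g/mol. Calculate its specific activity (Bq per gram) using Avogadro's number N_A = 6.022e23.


lambda = ln(2) / t_half = ln(2) / 1.6067e+10 = 4.314105e-11 /s
SA = lambda * N_A / M
SA = 4.314105e-11 * 6.022e23 / 214
SA = 1.2140e+11 Bq/g

1.2140e+11


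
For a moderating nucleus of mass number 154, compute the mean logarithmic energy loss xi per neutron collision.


xi = 1 + (A-1)^2/(2A) * ln((A-1)/(A+1))
xi = 1 + (154-1)^2/(2*154) * ln((154-1)/(154 +1))
xi = 0.012931

0.012931


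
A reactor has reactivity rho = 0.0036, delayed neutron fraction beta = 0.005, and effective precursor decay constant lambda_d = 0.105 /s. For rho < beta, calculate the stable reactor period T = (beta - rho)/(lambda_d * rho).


T = (beta - rho) / (lambda_d * rho)
T = (0.005 - 0.0036) / (0.105 * 0.0036)
T = 3.7037 s

3.7037


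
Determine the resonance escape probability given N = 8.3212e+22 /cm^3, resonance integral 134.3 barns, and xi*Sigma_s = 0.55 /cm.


p = exp(-N * I * 1e-24 / (xi*Sigma_s))
p = exp(-8.3212e+22 * 134.3 * 1e-24 / 0.55)
p = 1.4984e-09

1.4984e-09


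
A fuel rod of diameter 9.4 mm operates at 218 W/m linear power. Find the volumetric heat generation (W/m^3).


r = D / 2 / 1000 = 9.4 / 2 / 1000 = 0.0047 m
q''' = q' / (pi * r^2)
q''' = 218 / (pi * 0.0047^2)
q''' = 3.1413e+06 W/m^3

3.1413e+06


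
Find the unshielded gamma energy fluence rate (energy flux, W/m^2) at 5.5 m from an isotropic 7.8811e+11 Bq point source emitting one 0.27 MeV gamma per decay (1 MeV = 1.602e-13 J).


psi = A * E * 1.602e-13 / (4*pi*r^2)
psi = 7.8811e+11 * 0.27 * 1.602e-13 / (4*pi*5.5^2)
psi = 8.9676e-05 W/m^2

8.9676e-05


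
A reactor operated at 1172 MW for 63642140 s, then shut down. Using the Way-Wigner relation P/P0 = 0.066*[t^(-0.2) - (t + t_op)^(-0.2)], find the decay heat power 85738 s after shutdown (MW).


P/P0 = 0.066 * [t^(-0.2) - (t + t_op)^(-0.2)]
P/P0 = 0.066 * [85738^(-0.2) - (85738 + 63642140)^(-0.2)]
P/P0 = 0.066 * [0.1031253 - 0.02748743] = 0.004992099
P = 1172 * 0.004992099 = 5.8507 MW

5.8507


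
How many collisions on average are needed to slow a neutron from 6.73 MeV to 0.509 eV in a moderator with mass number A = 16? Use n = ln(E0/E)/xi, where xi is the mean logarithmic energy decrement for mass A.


xi = 1 + (A-1)^2/(2A)*ln((A-1)/(A+1)) = 0.1199467 (for A = 16)
n = ln(E0/E) / xi
n = ln(6.73e6 / 0.509) / 0.1199467
n = ln(1.322200e+07) / 0.1199467 = 136.71

136.71


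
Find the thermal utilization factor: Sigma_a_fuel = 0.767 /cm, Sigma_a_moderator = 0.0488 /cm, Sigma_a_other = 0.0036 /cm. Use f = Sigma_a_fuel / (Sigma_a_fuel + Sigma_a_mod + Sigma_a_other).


f = Sigma_a_fuel / (Sigma_a_fuel + Sigma_a_mod + Sigma_a_other)
f = 0.767 / (0.767 + 0.0488 + 0.0036)
f = 0.93605

0.93605


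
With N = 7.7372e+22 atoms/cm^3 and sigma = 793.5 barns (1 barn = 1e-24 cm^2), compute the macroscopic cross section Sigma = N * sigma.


Sigma = N * sigma_barns * 1e-24
Sigma = 7.7372e+22 * 793.5 * 1e-24
Sigma = 61.395 /cm

61.395


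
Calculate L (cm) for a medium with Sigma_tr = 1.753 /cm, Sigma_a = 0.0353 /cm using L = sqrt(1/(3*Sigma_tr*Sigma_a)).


D = 1 / (3 * Sigma_tr) = 1 / (3 * 1.753) = 0.1901502 cm
L = sqrt(D / Sigma_a)
L = sqrt(0.1901502 / 0.0353)
L = 2.3209 cm

2.3209


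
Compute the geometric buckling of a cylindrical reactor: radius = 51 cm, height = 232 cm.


B^2 = (2.405/R)^2 + (pi/H)^2
B^2 = (2.405/51)^2 + (pi/232)^2
B^2 = 0.0024071 /cm^2

0.0024071


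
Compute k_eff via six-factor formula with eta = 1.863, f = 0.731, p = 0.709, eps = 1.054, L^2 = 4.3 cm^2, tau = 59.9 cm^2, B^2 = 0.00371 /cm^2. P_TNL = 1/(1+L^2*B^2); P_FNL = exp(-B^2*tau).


k_inf = eta*f*p*eps = 1.863*0.731*0.709*1.054 = 1.017694
P_TNL = 1/(1 + L^2*B^2) = 1/(1 + 4.3*0.00371) = 0.9842975
P_FNL = exp(-B^2*tau) = exp(-0.00371*59.9) = 0.8007320
k_eff = k_inf * P_TNL * P_FNL = 1.017694 * 0.9842975 * 0.8007320
k_eff = 0.80210

0.80210


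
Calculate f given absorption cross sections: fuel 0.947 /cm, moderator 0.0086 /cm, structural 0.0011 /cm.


f = Sigma_a_fuel / (Sigma_a_fuel + Sigma_a_mod + Sigma_a_other)
f = 0.947 / (0.947 + 0.0086 + 0.0011)
f = 0.98986

0.98986


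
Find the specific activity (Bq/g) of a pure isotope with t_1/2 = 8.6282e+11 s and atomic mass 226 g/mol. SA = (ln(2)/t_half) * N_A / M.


lambda = ln(2) / t_half = ln(2) / 8.6282e+11 = 8.033509e-13 /s
SA = lambda * N_A / M
SA = 8.033509e-13 * 6.022e23 / 226
SA = 2.1406e+09 Bq/g

2.1406e+09


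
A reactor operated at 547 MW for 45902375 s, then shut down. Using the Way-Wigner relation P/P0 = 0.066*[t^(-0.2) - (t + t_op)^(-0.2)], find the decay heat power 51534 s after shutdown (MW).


P/P0 = 0.066 * [t^(-0.2) - (t + t_op)^(-0.2)]
P/P0 = 0.066 * [51534^(-0.2) - (51534 + 45902375)^(-0.2)]
P/P0 = 0.066 * [0.1141777 - 0.02934509] = 0.005598952
P = 547 * 0.005598952 = 3.0626 MW

3.0626


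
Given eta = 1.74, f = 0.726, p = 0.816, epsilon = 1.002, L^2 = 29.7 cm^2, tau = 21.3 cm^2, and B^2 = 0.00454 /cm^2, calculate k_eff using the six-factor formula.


k_inf = eta*f*p*eps = 1.74*0.726*0.816*1.002 = 1.032865
P_TNL = 1/(1 + L^2*B^2) = 1/(1 + 29.7*0.00454) = 0.8811830
P_FNL = exp(-B^2*tau) = exp(-0.00454*21.3) = 0.9078265
k_eff = k_inf * P_TNL * P_FNL = 1.032865 * 0.8811830 * 0.9078265
k_eff = 0.82625

0.82625


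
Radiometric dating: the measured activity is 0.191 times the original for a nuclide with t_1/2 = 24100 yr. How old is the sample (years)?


lambda = ln(2) / t_half = ln(2) / 24100 = 2.876129e-05 /yr
t = -ln(A/A0) / lambda
t = -ln(0.191) / 2.876129e-05
t = 57559 yr

57559


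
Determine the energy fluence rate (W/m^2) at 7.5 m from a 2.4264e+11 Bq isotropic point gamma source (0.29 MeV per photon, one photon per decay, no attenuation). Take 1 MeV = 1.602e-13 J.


psi = A * E * 1.602e-13 / (4*pi*r^2)
psi = 2.4264e+11 * 0.29 * 1.602e-13 / (4*pi*7.5^2)
psi = 1.5947e-05 W/m^2

1.5947e-05


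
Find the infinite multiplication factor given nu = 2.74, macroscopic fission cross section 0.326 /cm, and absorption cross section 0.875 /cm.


k_inf = nu * Sigma_f / Sigma_a
k_inf = 2.74 * 0.326 / 0.875
k_inf = 1.0208

1.0208


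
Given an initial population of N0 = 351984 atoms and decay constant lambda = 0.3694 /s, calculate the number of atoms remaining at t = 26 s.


N = N0 * exp(-lambda * t)
N = 351984 * exp(-0.3694 * 26)
N = 23.735

23.735


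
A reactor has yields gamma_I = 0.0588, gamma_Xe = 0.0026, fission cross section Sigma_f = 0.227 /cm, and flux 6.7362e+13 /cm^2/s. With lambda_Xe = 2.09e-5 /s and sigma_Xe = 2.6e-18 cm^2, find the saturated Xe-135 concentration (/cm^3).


Xe_eq = (gamma_I + gamma_Xe) * Sigma_f * phi / (lambda_Xe + sigma_Xe * phi)
Numerator = (0.0588 + 0.0026) * 0.227 * 6.7362e+13 = 9.388781e+11
Denominator = 2.09e-5 + 2.6e-18 * 6.7362e+13 = 1.960412e-04
Xe_eq = 9.388781e+11 / 1.960412e-04 = 4.7892e+15 /cm^3

4.7892e+15


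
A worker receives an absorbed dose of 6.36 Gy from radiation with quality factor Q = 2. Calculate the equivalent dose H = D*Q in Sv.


H = D * Q
H = 6.36 * 2
H = 12.720 Sv

12.720


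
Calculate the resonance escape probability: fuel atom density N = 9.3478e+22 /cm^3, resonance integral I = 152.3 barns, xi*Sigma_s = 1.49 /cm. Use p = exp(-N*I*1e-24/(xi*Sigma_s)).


p = exp(-N * I * 1e-24 / (xi*Sigma_s))
p = exp(-9.3478e+22 * 152.3 * 1e-24 / 1.49)
p = 7.0858e-05

7.0858e-05


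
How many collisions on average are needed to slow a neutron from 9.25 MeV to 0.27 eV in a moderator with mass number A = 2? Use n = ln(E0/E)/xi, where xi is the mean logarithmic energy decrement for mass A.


xi = 1 + (A-1)^2/(2A)*ln((A-1)/(A+1)) = 0.7253469 (for A = 2)
n = ln(E0/E) / xi
n = ln(9.25e6 / 0.27) / 0.7253469
n = ln(3.425926e+07) / 0.7253469 = 23.919

23.919


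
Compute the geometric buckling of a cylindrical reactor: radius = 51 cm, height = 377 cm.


B^2 = (2.405/R)^2 + (pi/H)^2
B^2 = (2.405/51)^2 + (pi/377)^2
B^2 = 0.0022932 /cm^2

0.0022932


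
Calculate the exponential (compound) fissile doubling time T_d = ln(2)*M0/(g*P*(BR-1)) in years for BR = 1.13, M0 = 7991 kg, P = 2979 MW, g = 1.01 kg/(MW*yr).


Breeding gain G = BR - 1 = 1.13 - 1 = 0.13
Fissile production rate = g * P * G = 1.01 * 2979 * 0.13 = 391.1427 kg/yr
T_d = ln(2) * M0 / (g * P * G)
T_d = ln(2) * 7991 / 391.1427 = 14.161 yr

14.161


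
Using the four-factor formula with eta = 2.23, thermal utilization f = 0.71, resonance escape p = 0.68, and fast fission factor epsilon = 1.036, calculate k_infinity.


k_inf = eta * f * p * epsilon
k_inf = 2.23 * 0.71 * 0.68 * 1.036
k_inf = 1.1154

1.1154


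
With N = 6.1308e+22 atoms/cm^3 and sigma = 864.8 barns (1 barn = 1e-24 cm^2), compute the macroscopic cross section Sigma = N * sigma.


Sigma = N * sigma_barns * 1e-24
Sigma = 6.1308e+22 * 864.8 * 1e-24
Sigma = 53.019 /cm

53.019


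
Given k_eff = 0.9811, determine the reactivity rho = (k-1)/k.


rho = (k_eff - 1) / k_eff
rho = (0.9811 - 1) / 0.9811
rho = -0.019264

-0.019264


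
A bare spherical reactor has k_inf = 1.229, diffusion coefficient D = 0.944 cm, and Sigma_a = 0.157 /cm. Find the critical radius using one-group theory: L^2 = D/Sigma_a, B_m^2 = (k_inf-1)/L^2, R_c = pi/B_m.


L^2 = D / Sigma_a = 0.944 / 0.157 = 6.012739 cm^2
B_m^2 = (k_inf - 1) / L^2 = (1.229 - 1) / 6.012739 = 0.03808580 /cm^2
For a bare sphere: B_g = pi/R, so R_c = pi / sqrt(B_m^2)
R_c = pi / sqrt(0.03808580) = 16.098 cm

16.098


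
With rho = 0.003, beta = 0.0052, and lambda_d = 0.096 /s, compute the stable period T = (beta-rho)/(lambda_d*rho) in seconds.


T = (beta - rho) / (lambda_d * rho)
T = (0.0052 - 0.003) / (0.096 * 0.003)
T = 7.6389 s

7.6389


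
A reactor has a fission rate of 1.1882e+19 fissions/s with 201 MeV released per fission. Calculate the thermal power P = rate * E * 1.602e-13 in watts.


P = fission_rate * E_MeV * 1.602e-13
P = 1.1882e+19 * 201 * 1.602e-13
P = 3.8260e+08 W

3.8260e+08


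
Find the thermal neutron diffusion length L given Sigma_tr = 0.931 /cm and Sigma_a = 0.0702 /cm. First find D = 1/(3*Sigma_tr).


D = 1 / (3 * Sigma_tr) = 1 / (3 * 0.931) = 0.3580380 cm
L = sqrt(D / Sigma_a)
L = sqrt(0.3580380 / 0.0702)
L = 2.2584 cm

2.2584


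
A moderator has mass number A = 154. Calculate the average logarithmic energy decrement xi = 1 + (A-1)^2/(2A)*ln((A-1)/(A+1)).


xi = 1 + (A-1)^2/(2A) * ln((A-1)/(A+1))
xi = 1 + (154-1)^2/(2*154) * ln((154-1)/(154 +1))
xi = 0.012931

0.012931


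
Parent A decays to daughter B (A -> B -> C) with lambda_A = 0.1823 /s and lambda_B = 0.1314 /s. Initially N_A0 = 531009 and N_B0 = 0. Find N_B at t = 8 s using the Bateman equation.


N_B(t) = lambda_A * N_A0 / (lambda_B - lambda_A) * [exp(-lambda_A*t) - exp(-lambda_B*t)]
exp(-0.1823*8) = 0.2326082; exp(-0.1314*8) = 0.3495181
N_B = 0.1823 * 531009 / (0.1314 - 0.1823) * (0.2326082 - 0.3495181)
N_B = 222342

222342


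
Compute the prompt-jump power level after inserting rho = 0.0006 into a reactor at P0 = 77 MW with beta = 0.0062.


P1/P0 = beta / (beta - rho)
P1/P0 = 0.0062 / (0.0062 - 0.0006) = 1.107143
P1 = 77 * 1.107143 = 85.250 MW

85.250


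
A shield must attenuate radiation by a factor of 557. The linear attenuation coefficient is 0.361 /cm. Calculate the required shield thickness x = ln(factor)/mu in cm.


x = ln(factor) / mu
x = ln(557) / 0.361
x = 17.514 cm

17.514


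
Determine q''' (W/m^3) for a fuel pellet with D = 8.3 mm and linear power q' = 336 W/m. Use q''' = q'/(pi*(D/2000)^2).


r = D / 2 / 1000 = 8.3 / 2 / 1000 = 0.00415 m
q''' = q' / (pi * r^2)
q''' = 336 / (pi * 0.00415^2)
q''' = 6.2100e+06 W/m^3

6.2100e+06


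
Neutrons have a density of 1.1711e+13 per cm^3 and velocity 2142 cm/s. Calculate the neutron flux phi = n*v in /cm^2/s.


phi = n * v
phi = 1.1711e+13 * 2142
phi = 2.5085e+16 /cm^2/s

2.5085e+16


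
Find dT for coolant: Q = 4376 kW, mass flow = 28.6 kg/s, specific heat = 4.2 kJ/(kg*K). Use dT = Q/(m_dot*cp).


dT = Q / (m_dot * cp)
dT = 4376 / (28.6 * 4.2)
dT = 36.430 C

36.430


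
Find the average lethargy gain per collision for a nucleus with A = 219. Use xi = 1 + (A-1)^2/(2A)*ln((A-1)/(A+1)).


xi = 1 + (A-1)^2/(2A) * ln((A-1)/(A+1))
xi = 1 + (219-1)^2/(2*219) * ln((219-1)/(219 +1))
xi = 0.0091047

0.0091047


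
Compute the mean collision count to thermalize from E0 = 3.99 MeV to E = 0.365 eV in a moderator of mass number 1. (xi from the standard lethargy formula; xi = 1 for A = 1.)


xi = 1 + (A-1)^2/(2A)*ln((A-1)/(A+1)) = 1 (for A = 1)
n = ln(E0/E) / xi
n = ln(3.99e6 / 0.365) / 1
n = ln(1.093151e+07) / 1 = 16.207

16.207


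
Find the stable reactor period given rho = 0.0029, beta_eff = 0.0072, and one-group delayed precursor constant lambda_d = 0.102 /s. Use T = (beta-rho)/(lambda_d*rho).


T = (beta - rho) / (lambda_d * rho)
T = (0.0072 - 0.0029) / (0.102 * 0.0029)
T = 14.537 s

14.537


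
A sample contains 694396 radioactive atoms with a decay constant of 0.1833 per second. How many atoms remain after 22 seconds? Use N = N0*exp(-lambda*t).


N = N0 * exp(-lambda * t)
N = 694396 * exp(-0.1833 * 22)
N = 12310

12310


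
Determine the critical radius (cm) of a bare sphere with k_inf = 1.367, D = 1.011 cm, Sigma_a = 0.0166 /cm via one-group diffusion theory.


L^2 = D / Sigma_a = 1.011 / 0.0166 = 60.90361 cm^2
B_m^2 = (k_inf - 1) / L^2 = (1.367 - 1) / 60.90361 = 0.006025915 /cm^2
For a bare sphere: B_g = pi/R, so R_c = pi / sqrt(B_m^2)
R_c = pi / sqrt(0.006025915) = 40.470 cm

40.470


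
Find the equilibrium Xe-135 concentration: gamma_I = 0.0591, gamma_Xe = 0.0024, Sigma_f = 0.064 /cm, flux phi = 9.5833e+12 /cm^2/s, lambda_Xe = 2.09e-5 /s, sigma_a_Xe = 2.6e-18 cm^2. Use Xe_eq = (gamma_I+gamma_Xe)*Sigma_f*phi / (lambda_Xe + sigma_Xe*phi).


Xe_eq = (gamma_I + gamma_Xe) * Sigma_f * phi / (lambda_Xe + sigma_Xe * phi)
Numerator = (0.0591 + 0.0024) * 0.064 * 9.5833e+12 = 3.771987e+10
Denominator = 2.09e-5 + 2.6e-18 * 9.5833e+12 = 4.581658e-05
Xe_eq = 3.771987e+10 / 4.581658e-05 = 8.2328e+14 /cm^3

8.2328e+14


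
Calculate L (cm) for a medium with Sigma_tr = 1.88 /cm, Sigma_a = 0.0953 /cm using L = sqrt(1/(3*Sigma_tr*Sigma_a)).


D = 1 / (3 * Sigma_tr) = 1 / (3 * 1.88) = 0.1773050 cm
L = sqrt(D / Sigma_a)
L = sqrt(0.1773050 / 0.0953)
L = 1.3640 cm

1.3640


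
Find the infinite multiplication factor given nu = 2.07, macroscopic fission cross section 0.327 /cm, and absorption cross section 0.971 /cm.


k_inf = nu * Sigma_f / Sigma_a
k_inf = 2.07 * 0.327 / 0.971
k_inf = 0.69711

0.69711


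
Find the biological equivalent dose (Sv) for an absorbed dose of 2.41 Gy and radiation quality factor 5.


H = D * Q
H = 2.41 * 5
H = 12.050 Sv

12.050


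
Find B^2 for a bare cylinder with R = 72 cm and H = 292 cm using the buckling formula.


B^2 = (2.405/R)^2 + (pi/H)^2
B^2 = (2.405/72)^2 + (pi/292)^2
B^2 = 0.0012315 /cm^2

0.0012315


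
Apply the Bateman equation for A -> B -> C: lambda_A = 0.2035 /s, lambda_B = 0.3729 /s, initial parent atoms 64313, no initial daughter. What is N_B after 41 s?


N_B(t) = lambda_A * N_A0 / (lambda_B - lambda_A) * [exp(-lambda_A*t) - exp(-lambda_B*t)]
exp(-0.2035*41) = 2.379381e-04; exp(-0.3729*41) = 2.291475e-07
N_B = 0.2035 * 64313 / (0.3729 - 0.2035) * (2.379381e-04 - 2.291475e-07)
N_B = 18.365

18.365


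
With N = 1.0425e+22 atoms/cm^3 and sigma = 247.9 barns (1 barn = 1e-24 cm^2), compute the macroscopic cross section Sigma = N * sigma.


Sigma = N * sigma_barns * 1e-24
Sigma = 1.0425e+22 * 247.9 * 1e-24
Sigma = 2.5844 /cm

2.5844


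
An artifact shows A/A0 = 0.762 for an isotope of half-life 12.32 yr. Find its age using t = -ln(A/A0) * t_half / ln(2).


lambda = ln(2) / t_half = ln(2) / 12.32 = 0.05626195 /yr
t = -ln(A/A0) / lambda
t = -ln(0.762) / 0.05626195
t = 4.8311 yr

4.8311


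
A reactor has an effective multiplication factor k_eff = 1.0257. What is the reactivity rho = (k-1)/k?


rho = (k_eff - 1) / k_eff
rho = (1.0257 - 1) / 1.0257
rho = 0.025056

0.025056


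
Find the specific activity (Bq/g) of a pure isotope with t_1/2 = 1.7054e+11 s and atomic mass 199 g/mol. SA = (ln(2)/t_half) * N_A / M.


lambda = ln(2) / t_half = ln(2) / 1.7054e+11 = 4.064426e-12 /s
SA = lambda * N_A / M
SA = 4.064426e-12 * 6.022e23 / 199
SA = 1.2299e+10 Bq/g

1.2299e+10


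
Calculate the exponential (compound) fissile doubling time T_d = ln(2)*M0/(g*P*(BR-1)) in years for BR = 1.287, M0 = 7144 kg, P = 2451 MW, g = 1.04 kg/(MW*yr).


Breeding gain G = BR - 1 = 1.287 - 1 = 0.287
Fissile production rate = g * P * G = 1.04 * 2451 * 0.287 = 731.57448 kg/yr
T_d = ln(2) * M0 / (g * P * G)
T_d = ln(2) * 7144 / 731.57448 = 6.7687 yr

6.7687


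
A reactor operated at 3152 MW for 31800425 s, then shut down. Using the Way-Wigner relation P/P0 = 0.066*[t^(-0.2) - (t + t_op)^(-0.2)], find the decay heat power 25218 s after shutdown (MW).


P/P0 = 0.066 * [t^(-0.2) - (t + t_op)^(-0.2)]
P/P0 = 0.066 * [25218^(-0.2) - (25218 + 31800425)^(-0.2)]
P/P0 = 0.066 * [0.1317219 - 0.03158236] = 0.006609210
P = 3152 * 0.006609210 = 20.832 MW

20.832


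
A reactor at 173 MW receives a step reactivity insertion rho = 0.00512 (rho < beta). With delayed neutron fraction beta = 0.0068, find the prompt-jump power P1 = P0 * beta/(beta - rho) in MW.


P1/P0 = beta / (beta - rho)
P1/P0 = 0.0068 / (0.0068 - 0.00512) = 4.047619
P1 = 173 * 4.047619 = 700.24 MW

700.24


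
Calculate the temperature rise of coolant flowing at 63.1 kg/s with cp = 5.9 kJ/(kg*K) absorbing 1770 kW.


dT = Q / (m_dot * cp)
dT = 1770 / (63.1 * 5.9)
dT = 4.7544 C

4.7544


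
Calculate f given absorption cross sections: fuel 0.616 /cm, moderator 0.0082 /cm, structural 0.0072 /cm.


f = Sigma_a_fuel / (Sigma_a_fuel + Sigma_a_mod + Sigma_a_other)
f = 0.616 / (0.616 + 0.0082 + 0.0072)
f = 0.97561

0.97561


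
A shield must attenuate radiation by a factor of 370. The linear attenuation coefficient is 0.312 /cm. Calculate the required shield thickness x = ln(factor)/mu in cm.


x = ln(factor) / mu
x = ln(370) / 0.312
x = 18.954 cm

18.954


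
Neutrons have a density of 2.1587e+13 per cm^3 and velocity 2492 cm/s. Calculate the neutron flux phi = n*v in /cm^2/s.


phi = n * v
phi = 2.1587e+13 * 2492
phi = 5.3795e+16 /cm^2/s

5.3795e+16


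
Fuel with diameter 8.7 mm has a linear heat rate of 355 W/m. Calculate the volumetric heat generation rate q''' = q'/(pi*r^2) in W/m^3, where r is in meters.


r = D / 2 / 1000 = 8.7 / 2 / 1000 = 0.00435 m
q''' = q' / (pi * r^2)
q''' = 355 / (pi * 0.00435^2)
q''' = 5.9717e+06 W/m^3

5.9717e+06


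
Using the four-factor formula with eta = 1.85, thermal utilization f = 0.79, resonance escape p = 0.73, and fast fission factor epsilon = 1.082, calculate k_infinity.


k_inf = eta * f * p * epsilon
k_inf = 1.85 * 0.79 * 0.73 * 1.082
k_inf = 1.1544

1.1544


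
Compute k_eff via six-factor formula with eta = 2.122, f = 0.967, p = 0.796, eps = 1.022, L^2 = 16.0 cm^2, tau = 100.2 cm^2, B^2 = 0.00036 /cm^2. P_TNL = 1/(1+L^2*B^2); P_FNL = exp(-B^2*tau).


k_inf = eta*f*p*eps = 2.122*0.967*0.796*1.022 = 1.669305
P_TNL = 1/(1 + L^2*B^2) = 1/(1 + 16.0*0.00036) = 0.9942730
P_FNL = exp(-B^2*tau) = exp(-0.00036*100.2) = 0.9645708
k_eff = k_inf * P_TNL * P_FNL = 1.669305 * 0.9942730 * 0.9645708
k_eff = 1.6009

1.6009


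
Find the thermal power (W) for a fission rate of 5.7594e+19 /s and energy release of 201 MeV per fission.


P = fission_rate * E_MeV * 1.602e-13
P = 5.7594e+19 * 201 * 1.602e-13
P = 1.8545e+09 W

1.8545e+09


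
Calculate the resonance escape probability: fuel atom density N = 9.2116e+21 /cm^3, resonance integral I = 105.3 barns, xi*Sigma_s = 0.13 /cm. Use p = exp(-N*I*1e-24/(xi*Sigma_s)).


p = exp(-N * I * 1e-24 / (xi*Sigma_s))
p = exp(-9.2116e+21 * 105.3 * 1e-24 / 0.13)
p = 5.7485e-04

5.7485e-04


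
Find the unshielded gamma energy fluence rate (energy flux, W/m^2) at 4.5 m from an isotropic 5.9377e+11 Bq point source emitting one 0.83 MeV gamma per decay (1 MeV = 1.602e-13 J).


psi = A * E * 1.602e-13 / (4*pi*r^2)
psi = 5.9377e+11 * 0.83 * 1.602e-13 / (4*pi*4.5^2)
psi = 3.1026e-04 W/m^2

3.1026e-04


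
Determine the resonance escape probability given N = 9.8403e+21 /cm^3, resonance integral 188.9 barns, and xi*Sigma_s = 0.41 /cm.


p = exp(-N * I * 1e-24 / (xi*Sigma_s))
p = exp(-9.8403e+21 * 188.9 * 1e-24 / 0.41)
p = 0.010740

0.010740


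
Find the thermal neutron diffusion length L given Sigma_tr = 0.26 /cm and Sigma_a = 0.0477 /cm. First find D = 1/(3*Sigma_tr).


D = 1 / (3 * Sigma_tr) = 1 / (3 * 0.26) = 1.282051 cm
L = sqrt(D / Sigma_a)
L = sqrt(1.282051 / 0.0477)
L = 5.1843 cm

5.1843


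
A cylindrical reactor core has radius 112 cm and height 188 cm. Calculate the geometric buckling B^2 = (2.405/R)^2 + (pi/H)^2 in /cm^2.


B^2 = (2.405/R)^2 + (pi/H)^2
B^2 = (2.405/112)^2 + (pi/188)^2
B^2 = 7.4034e-04 /cm^2

7.4034e-04


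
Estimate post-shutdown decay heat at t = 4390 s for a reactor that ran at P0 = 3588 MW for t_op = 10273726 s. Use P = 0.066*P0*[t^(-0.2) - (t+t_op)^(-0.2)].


P/P0 = 0.066 * [t^(-0.2) - (t + t_op)^(-0.2)]
P/P0 = 0.066 * [4390^(-0.2) - (4390 + 10273726)^(-0.2)]
P/P0 = 0.066 * [0.1868560 - 0.03959290] = 0.009719365
P = 3588 * 0.009719365 = 34.873 MW

34.873


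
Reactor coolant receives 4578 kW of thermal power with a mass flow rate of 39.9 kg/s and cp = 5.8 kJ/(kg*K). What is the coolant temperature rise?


dT = Q / (m_dot * cp)
dT = 4578 / (39.9 * 5.8)
dT = 19.782 C

19.782


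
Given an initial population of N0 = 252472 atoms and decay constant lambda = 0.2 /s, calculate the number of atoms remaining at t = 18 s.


N = N0 * exp(-lambda * t)
N = 252472 * exp(-0.2 * 18)
N = 6898.5

6898.5


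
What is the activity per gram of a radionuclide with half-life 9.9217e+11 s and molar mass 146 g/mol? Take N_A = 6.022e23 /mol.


lambda = ln(2) / t_half = ln(2) / 9.9217e+11 = 6.986174e-13 /s
SA = lambda * N_A / M
SA = 6.986174e-13 * 6.022e23 / 146
SA = 2.8816e+09 Bq/g

2.8816e+09


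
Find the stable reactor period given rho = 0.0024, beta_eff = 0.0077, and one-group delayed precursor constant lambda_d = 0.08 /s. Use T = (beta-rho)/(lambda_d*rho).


T = (beta - rho) / (lambda_d * rho)
T = (0.0077 - 0.0024) / (0.08 * 0.0024)
T = 27.604 s

27.604


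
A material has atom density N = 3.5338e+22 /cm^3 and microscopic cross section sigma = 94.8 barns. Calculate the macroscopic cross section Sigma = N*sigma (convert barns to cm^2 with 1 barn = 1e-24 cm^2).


Sigma = N * sigma_barns * 1e-24
Sigma = 3.5338e+22 * 94.8 * 1e-24
Sigma = 3.3500 /cm

3.3500


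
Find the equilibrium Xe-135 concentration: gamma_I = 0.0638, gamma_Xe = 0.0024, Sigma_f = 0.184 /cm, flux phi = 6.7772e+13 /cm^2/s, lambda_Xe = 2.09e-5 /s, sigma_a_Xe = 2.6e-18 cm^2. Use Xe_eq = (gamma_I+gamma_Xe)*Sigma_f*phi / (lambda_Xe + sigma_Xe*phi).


Xe_eq = (gamma_I + gamma_Xe) * Sigma_f * phi / (lambda_Xe + sigma_Xe * phi)
Numerator = (0.0638 + 0.0024) * 0.184 * 6.7772e+13 = 8.255172e+11
Denominator = 2.09e-5 + 2.6e-18 * 6.7772e+13 = 1.971072e-04
Xe_eq = 8.255172e+11 / 1.971072e-04 = 4.1882e+15 /cm^3

4.1882e+15


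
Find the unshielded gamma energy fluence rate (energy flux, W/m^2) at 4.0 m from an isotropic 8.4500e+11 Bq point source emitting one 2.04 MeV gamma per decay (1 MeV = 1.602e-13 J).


psi = A * E * 1.602e-13 / (4*pi*r^2)
psi = 8.4500e+11 * 2.04 * 1.602e-13 / (4*pi*4.0^2)
psi = 0.0013735 W/m^2

0.0013735


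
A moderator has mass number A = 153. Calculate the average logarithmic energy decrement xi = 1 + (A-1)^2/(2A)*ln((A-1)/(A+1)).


xi = 1 + (A-1)^2/(2A) * ln((A-1)/(A+1))
xi = 1 + (153-1)^2/(2*153) * ln((153-1)/(153 +1))
xi = 0.013015

0.013015


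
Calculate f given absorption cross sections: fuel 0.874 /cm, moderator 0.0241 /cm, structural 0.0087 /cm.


f = Sigma_a_fuel / (Sigma_a_fuel + Sigma_a_mod + Sigma_a_other)
f = 0.874 / (0.874 + 0.0241 + 0.0087)
f = 0.96383

0.96383


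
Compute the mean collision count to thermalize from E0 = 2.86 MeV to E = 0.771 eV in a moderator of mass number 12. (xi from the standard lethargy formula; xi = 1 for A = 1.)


xi = 1 + (A-1)^2/(2A)*ln((A-1)/(A+1)) = 0.1577690 (for A = 12)
n = ln(E0/E) / xi
n = ln(2.86e6 / 0.771) / 0.1577690
n = ln(3.709468e+06) / 0.1577690 = 95.877

95.877


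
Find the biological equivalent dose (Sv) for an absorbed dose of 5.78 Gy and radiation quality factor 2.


H = D * Q
H = 5.78 * 2
H = 11.560 Sv

11.560


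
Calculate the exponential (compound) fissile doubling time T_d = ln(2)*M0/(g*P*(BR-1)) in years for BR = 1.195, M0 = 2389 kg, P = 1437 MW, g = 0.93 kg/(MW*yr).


Breeding gain G = BR - 1 = 1.195 - 1 = 0.195
Fissile production rate = g * P * G = 0.93 * 1437 * 0.195 = 260.59995 kg/yr
T_d = ln(2) * M0 / (g * P * G)
T_d = ln(2) * 2389 / 260.59995 = 6.3543 yr

6.3543


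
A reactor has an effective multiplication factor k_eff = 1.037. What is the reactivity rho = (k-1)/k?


rho = (k_eff - 1) / k_eff
rho = (1.037 - 1) / 1.037
rho = 0.035680

0.035680


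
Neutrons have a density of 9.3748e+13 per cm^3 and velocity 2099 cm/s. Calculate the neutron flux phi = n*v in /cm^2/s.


phi = n * v
phi = 9.3748e+13 * 2099
phi = 1.9678e+17 /cm^2/s

1.9678e+17


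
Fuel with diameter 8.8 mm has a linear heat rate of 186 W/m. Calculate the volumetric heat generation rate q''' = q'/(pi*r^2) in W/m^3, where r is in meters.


r = D / 2 / 1000 = 8.8 / 2 / 1000 = 0.0044 m
q''' = q' / (pi * r^2)
q''' = 186 / (pi * 0.0044^2)
q''' = 3.0581e+06 W/m^3

3.0581e+06


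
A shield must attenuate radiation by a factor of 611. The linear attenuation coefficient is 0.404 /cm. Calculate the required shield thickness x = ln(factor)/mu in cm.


x = ln(factor) / mu
x = ln(611) / 0.404
x = 15.879 cm

15.879


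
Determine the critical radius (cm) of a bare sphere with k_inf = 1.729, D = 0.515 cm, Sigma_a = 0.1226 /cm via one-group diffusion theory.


L^2 = D / Sigma_a = 0.515 / 0.1226 = 4.200653 cm^2
B_m^2 = (k_inf - 1) / L^2 = (1.729 - 1) / 4.200653 = 0.1735444 /cm^2
For a bare sphere: B_g = pi/R, so R_c = pi / sqrt(B_m^2)
R_c = pi / sqrt(0.1735444) = 7.5413 cm

7.5413


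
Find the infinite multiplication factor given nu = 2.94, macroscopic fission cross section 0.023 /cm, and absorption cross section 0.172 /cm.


k_inf = nu * Sigma_f / Sigma_a
k_inf = 2.94 * 0.023 / 0.172
k_inf = 0.39314

0.39314


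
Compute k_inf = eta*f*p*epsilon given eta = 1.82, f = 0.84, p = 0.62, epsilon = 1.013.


k_inf = eta * f * p * epsilon
k_inf = 1.82 * 0.84 * 0.62 * 1.013
k_inf = 0.96018

0.96018


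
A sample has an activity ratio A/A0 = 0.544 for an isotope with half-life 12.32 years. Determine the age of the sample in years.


lambda = ln(2) / t_half = ln(2) / 12.32 = 0.05626195 /yr
t = -ln(A/A0) / lambda
t = -ln(0.544) / 0.05626195
t = 10.821 yr

10.821


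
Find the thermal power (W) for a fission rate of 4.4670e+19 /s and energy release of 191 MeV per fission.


P = fission_rate * E_MeV * 1.602e-13
P = 4.4670e+19 * 191 * 1.602e-13
P = 1.3668e+09 W

1.3668e+09


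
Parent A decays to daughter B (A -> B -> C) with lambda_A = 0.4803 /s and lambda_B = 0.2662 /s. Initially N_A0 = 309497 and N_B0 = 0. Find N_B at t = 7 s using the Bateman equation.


N_B(t) = lambda_A * N_A0 / (lambda_B - lambda_A) * [exp(-lambda_A*t) - exp(-lambda_B*t)]
exp(-0.4803*7) = 0.03466239; exp(-0.2662*7) = 0.1551442
N_B = 0.4803 * 309497 / (0.2662 - 0.4803) * (0.03466239 - 0.1551442)
N_B = 83652

83652
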